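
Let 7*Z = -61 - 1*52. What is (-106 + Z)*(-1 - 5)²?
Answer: -30780/7 ≈ -4397.1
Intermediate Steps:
Z = -113/7 (Z = (-61 - 1*52)/7 = (-61 - 52)/7 = (⅐)*(-113) = -113/7 ≈ -16.143)
(-106 + Z)*(-1 - 5)² = (-106 - 113/7)*(-1 - 5)² = -855/7*(-6)² = -855/7*36 = -30780/7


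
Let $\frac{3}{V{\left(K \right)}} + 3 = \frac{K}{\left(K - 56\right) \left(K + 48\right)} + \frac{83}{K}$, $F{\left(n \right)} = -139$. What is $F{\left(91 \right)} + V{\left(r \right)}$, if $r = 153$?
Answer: $- \frac{341562160}{2435821} \approx -140.22$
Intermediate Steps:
$V{\left(K \right)} = \frac{3}{-3 + \frac{83}{K} + \frac{K}{\left(-56 + K\right) \left(48 + K\right)}}$ ($V{\left(K \right)} = \frac{3}{-3 + \left(\frac{K}{\left(K - 56\right) \left(K + 48\right)} + \frac{83}{K}\right)} = \frac{3}{-3 + \left(\frac{K}{\left(-56 + K\right) \left(48 + K\right)} + \frac{83}{K}\right)} = \frac{3}{-3 + \left(\frac{83}{K} + \frac{K}{\left(-56 + K\right) \left(48 + K\right)}\right)} = \frac{3}{-3 + \frac{83}{K} + \frac{K}{\left(-56 + K\right) \left(48 + K\right)}}$)
$F{\left(91 \right)} + V{\left(r \right)} = -139 + 3 \cdot 153 \frac{1}{223104 - 1132200 - 108 \cdot 153^{2} + 3 \cdot 153^{3}} \left(2688 - 153^{2} + 8 \cdot 153\right) = -139 + 3 \cdot 153 \frac{1}{223104 - 1132200 - 2528172 + 3 \cdot 3581577} \left(2688 - 23409 + 1224\right) = -139 + 3 \cdot 153 \frac{1}{223104 - 1132200 - 2528172 + 10744731} \left(2688 - 23409 + 1224\right) = -139 + 3 \cdot 153 \cdot \frac{1}{7307463} \left(-19497\right) = -139 - \frac{2983041}{2435821} = - \frac{341562160}{2435821}$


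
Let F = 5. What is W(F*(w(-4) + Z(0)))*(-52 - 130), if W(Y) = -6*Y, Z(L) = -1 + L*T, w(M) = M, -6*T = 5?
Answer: -27300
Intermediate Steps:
T = -⅚ (T = -⅙*5 = -⅚ ≈ -0.83333)
Z(L) = -1 - 5*L/6 (Z(L) = -1 + L*(-⅚) = -1 - 5*L/6)
W(F*(w(-4) + Z(0)))*(-52 - 130) = (-30*(-4 + (-1 - ⅚*0)))*(-52 - 130) = -30*(-4 + (-1 + 0))*(-182) = -30*(-4 - 1)*(-182) = -30*(-5)*(-182) = -6*(-25)*(-182) = 150*(-182) = -27300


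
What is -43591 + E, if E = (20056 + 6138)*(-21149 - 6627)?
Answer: -727608135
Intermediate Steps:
E = -727564544 (E = 26194*(-27776) = -727564544)
-43591 + E = -43591 - 727564544 = -727608135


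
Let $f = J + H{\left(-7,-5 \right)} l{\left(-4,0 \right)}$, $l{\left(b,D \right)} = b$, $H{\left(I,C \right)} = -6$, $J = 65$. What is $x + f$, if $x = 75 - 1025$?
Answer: $-861$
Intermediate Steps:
$f = 89$ ($f = 65 - -24 = 65 + 24 = 89$)
$x = -950$ ($x = 75 - 1025 = -950$)
$x + f = -950 + 89 = -861$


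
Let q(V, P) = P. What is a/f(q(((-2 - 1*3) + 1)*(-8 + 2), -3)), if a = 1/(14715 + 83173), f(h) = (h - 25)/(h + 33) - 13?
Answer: -15/20458592 ≈ -7.3319e-7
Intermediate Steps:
f(h) = -13 + (-25 + h)/(33 + h) (f(h) = (-25 + h)/(33 + h) - 13 = -13 + (-25 + h)/(33 + h))
a = 1/97888 ≈ 1.0216e-5
a/f(q(((-2 - 1*3) + 1)*(-8 + 2), -3)) = 1/(97888*((2*(-227 - 6*(-3))/(33 - 3)))) = 1/(97888*((2*(-227 + 18)/30))) = 1/(97888*((2*(1/30)*(-209)))) = 1/(97888*(-209/15)) = (1/97888)*(-15/209) = -15/20458592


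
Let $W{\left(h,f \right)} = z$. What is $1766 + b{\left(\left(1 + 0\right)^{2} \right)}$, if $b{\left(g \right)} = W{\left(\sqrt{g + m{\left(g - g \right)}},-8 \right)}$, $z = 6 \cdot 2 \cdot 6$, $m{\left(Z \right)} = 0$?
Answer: $1838$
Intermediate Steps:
$z = 72$ ($z = 12 \cdot 6 = 72$)
$W{\left(h,f \right)} = 72$
$b{\left(g \right)} = 72$
$1766 + b{\left(\left(1 + 0\right)^{2} \right)} = 1766 + 72 = 1838$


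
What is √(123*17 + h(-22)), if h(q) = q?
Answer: √2069 ≈ 45.486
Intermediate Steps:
√(123*17 + h(-22)) = √(123*17 - 22) = √(2091 - 22) = √2069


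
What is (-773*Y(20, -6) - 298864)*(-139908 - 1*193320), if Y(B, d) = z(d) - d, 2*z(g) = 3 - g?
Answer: 102294498054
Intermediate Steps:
z(g) = 3/2 - g/2 (z(g) = (3 - g)/2 = 3/2 - g/2)
Y(B, d) = 3/2 - 3*d/2 (Y(B, d) = (3/2 - d/2) - d = 3/2 - 3*d/2)
(-773*Y(20, -6) - 298864)*(-139908 - 1*193320) = (-773*(3/2 - 3/2*(-6)) - 298864)*(-139908 - 1*193320) = (-773*(3/2 + 9) - 298864)*(-139908 - 193320) = (-773*21/2 - 298864)*(-333228) = (-16233/2 - 298864)*(-333228) = -613961/2*(-333228) = 102294498054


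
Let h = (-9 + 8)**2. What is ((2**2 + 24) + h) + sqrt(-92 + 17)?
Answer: 29 + 5*I*sqrt(3) ≈ 29.0 + 8.6602*I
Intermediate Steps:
h = 1 (h = (-1)**2 = 1)
((2**2 + 24) + h) + sqrt(-92 + 17) = ((2**2 + 24) + 1) + sqrt(-92 + 17) = ((4 + 24) + 1) + sqrt(-75) = (28 + 1) + 5*I*sqrt(3) = 29 + 5*I*sqrt(3)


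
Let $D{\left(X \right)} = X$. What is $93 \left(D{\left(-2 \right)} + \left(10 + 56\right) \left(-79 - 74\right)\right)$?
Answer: $-939300$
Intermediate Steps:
$93 \left(D{\left(-2 \right)} + \left(10 + 56\right) \left(-79 - 74\right)\right) = 93 \left(-2 + \left(10 + 56\right) \left(-79 - 74\right)\right) = 93 \left(-2 + 66 \left(-153\right)\right) = 93 \left(-2 - 10098\right) = 93 \left(-10100\right) = -939300$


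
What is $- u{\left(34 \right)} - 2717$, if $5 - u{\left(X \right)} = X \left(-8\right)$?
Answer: $-2994$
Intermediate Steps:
$u{\left(X \right)} = 5 + 8 X$ ($u{\left(X \right)} = 5 - X \left(-8\right) = 5 - - 8 X = 5 + 8 X$)
$- u{\left(34 \right)} - 2717 = - (5 + 8 \cdot 34) - 2717 = - (5 + 272) - 2717 = \left(-1\right) 277 - 2717 = -277 - 2717 = -2994$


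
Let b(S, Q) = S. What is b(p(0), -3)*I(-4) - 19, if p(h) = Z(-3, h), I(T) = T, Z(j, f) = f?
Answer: -19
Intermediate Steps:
p(h) = h
b(p(0), -3)*I(-4) - 19 = 0*(-4) - 19 = 0 - 19 = -19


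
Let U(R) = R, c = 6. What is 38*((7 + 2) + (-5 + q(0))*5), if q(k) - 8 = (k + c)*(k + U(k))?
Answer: 912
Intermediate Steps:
q(k) = 8 + 2*k*(6 + k) (q(k) = 8 + (k + 6)*(k + k) = 8 + (6 + k)*(2*k) = 8 + 2*k*(6 + k))
38*((7 + 2) + (-5 + q(0))*5) = 38*((7 + 2) + (-5 + (8 + 2*0² + 12*0))*5) = 38*(9 + (-5 + (8 + 2*0 + 0))*5) = 38*(9 + (-5 + (8 + 0 + 0))*5) = 38*(9 + (-5 + 8)*5) = 38*(9 + 3*5) = 38*(9 + 15) = 38*24 = 912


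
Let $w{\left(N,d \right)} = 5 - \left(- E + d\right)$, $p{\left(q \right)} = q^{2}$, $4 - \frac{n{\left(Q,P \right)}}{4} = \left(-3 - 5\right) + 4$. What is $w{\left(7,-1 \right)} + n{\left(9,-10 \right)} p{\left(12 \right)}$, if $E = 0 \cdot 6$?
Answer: $4614$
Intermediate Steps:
$E = 0$
$n{\left(Q,P \right)} = 32$ ($n{\left(Q,P \right)} = 16 - 4 \left(\left(-3 - 5\right) + 4\right) = 16 - 4 \left(-8 + 4\right) = 16 - -16 = 16 + 16 = 32$)
$w{\left(N,d \right)} = 5 - d$ ($w{\left(N,d \right)} = 5 - \left(\left(-1\right) 0 + d\right) = 5 - \left(0 + d\right) = 5 - d$)
$w{\left(7,-1 \right)} + n{\left(9,-10 \right)} p{\left(12 \right)} = \left(5 - -1\right) + 32 \cdot 12^{2} = \left(5 + 1\right) + 32 \cdot 144 = 6 + 4608 = 4614$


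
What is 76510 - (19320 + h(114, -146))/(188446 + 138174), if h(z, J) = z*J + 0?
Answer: 6247423381/81655 ≈ 76510.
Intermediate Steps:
h(z, J) = J*z (h(z, J) = J*z + 0 = J*z)
76510 - (19320 + h(114, -146))/(188446 + 138174) = 76510 - (19320 - 146*114)/(188446 + 138174) = 76510 - (19320 - 16644)/326620 = 76510 - 2676/326620 = 76510 - 1*669/81655 = 76510 - 669/81655 = 6247423381/81655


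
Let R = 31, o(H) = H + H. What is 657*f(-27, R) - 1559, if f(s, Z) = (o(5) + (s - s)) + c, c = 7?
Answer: 9610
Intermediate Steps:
o(H) = 2*H
f(s, Z) = 17 (f(s, Z) = (2*5 + (s - s)) + 7 = (10 + 0) + 7 = 10 + 7 = 17)
657*f(-27, R) - 1559 = 657*17 - 1559 = 11169 - 1559 = 9610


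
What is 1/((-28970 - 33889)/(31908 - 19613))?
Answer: -12295/62859 ≈ -0.19560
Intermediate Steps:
1/((-28970 - 33889)/(31908 - 19613)) = 1/(-62859/12295) = -12295/62859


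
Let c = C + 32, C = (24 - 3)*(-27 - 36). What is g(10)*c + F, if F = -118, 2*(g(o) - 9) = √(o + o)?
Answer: -11737 - 1291*√5 ≈ -14624.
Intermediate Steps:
g(o) = 9 + √2*√o/2 (g(o) = 9 + √(o + o)/2 = 9 + √(2*o)/2 = 9 + (√2*√o)/2 = 9 + √2*√o/2)
C = -1323 (C = 21*(-63) = -1323)
c = -1291 (c = -1323 + 32 = -1291)
g(10)*c + F = (9 + √2*√10/2)*(-1291) - 118 = (9 + √5)*(-1291) - 118 = (-11619 - 1291*√5) - 118 = -11737 - 1291*√5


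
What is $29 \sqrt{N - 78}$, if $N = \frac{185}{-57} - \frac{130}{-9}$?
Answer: $\frac{29 i \sqrt{217037}}{57} \approx 237.02 i$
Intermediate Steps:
$N = \frac{1915}{171}$ ($N = 185 \left(- \frac{1}{57}\right) - - \frac{130}{9} = - \frac{185}{57} + \frac{130}{9} = \frac{1915}{171} \approx 11.199$)
$29 \sqrt{N - 78} = 29 \sqrt{\frac{1915}{171} - 78} = 29 \sqrt{- \frac{11423}{171}} = 29 \frac{i \sqrt{217037}}{57} = \frac{29 i \sqrt{217037}}{57}$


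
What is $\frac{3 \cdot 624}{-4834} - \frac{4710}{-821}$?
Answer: $\frac{10615614}{1984357} \approx 5.3496$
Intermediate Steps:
$\frac{3 \cdot 624}{-4834} - \frac{4710}{-821} = 1872 \left(- \frac{1}{4834}\right) - - \frac{4710}{821} = - \frac{936}{2417} + \frac{4710}{821} = \frac{10615614}{1984357}$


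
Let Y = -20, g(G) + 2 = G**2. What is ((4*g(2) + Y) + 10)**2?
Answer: 4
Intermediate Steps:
g(G) = -2 + G**2
((4*g(2) + Y) + 10)**2 = ((4*(-2 + 2**2) - 20) + 10)**2 = ((4*(-2 + 4) - 20) + 10)**2 = ((4*2 - 20) + 10)**2 = ((8 - 20) + 10)**2 = (-12 + 10)**2 = (-2)**2 = 4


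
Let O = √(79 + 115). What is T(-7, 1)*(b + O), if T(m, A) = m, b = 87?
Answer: -609 - 7*√194 ≈ -706.50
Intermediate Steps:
O = √194 ≈ 13.928
T(-7, 1)*(b + O) = -7*(87 + √194) = -609 - 7*√194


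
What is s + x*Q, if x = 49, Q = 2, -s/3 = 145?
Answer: -337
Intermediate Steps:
s = -435 (s = -3*145 = -435)
s + x*Q = -435 + 49*2 = -435 + 98 = -337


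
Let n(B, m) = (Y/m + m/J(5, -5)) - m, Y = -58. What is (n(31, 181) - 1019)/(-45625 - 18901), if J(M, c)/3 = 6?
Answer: 3877883/210225708 ≈ 0.018446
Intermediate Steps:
J(M, c) = 18 (J(M, c) = 3*6 = 18)
n(B, m) = -58/m - 17*m/18 (n(B, m) = (-58/m + m/18) - m = -58/m - 17*m/18)
(n(31, 181) - 1019)/(-45625 - 18901) = ((-58/181 - 17/18*181) - 1019)/(-45625 - 18901) = ((-58*1/181 - 3077/18) - 1019)/(-64526) = ((-58/181 - 3077/18) - 1019)*(-1/64526) = (-557981/3258 - 1019)*(-1/64526) = -3877883/3258*(-1/64526) = 3877883/210225708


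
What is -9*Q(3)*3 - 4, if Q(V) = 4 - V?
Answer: -31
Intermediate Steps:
-9*Q(3)*3 - 4 = -9*(4 - 1*3)*3 - 4 = -9*(4 - 3)*3 - 4 = -9*3 - 4 = -27 - 4 = -31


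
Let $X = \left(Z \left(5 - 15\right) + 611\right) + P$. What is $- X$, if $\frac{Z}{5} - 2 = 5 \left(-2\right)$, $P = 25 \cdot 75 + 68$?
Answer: $-2954$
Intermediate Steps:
$P = 1943$ ($P = 1875 + 68 = 1943$)
$Z = -40$ ($Z = 10 + 5 \cdot 5 \left(-2\right) = 10 + 5 \left(-10\right) = 10 - 50 = -40$)
$X = 2954$ ($X = \left(- 40 \left(5 - 15\right) + 611\right) + 1943 = \left(\left(-40\right) \left(-10\right) + 611\right) + 1943 = \left(400 + 611\right) + 1943 = 1011 + 1943 = 2954$)
$- X = \left(-1\right) 2954 = -2954$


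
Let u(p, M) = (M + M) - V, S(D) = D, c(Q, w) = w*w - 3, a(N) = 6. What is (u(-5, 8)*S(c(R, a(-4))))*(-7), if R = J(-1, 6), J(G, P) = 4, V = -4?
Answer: -4620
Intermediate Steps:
R = 4
c(Q, w) = -3 + w**2 (c(Q, w) = w**2 - 3 = -3 + w**2)
u(p, M) = 4 + 2*M (u(p, M) = (M + M) - 1*(-4) = 2*M + 4 = 4 + 2*M)
(u(-5, 8)*S(c(R, a(-4))))*(-7) = ((4 + 2*8)*(-3 + 6**2))*(-7) = ((4 + 16)*(-3 + 36))*(-7) = (20*33)*(-7) = 660*(-7) = -4620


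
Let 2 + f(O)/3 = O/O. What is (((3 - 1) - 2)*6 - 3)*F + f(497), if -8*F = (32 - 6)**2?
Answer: 501/2 ≈ 250.50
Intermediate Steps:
F = -169/2 (F = -(32 - 6)**2/8 = -1/8*26**2 = -1/8*676 = -169/2 ≈ -84.500)
f(O) = -3 (f(O) = -6 + 3*(O/O) = -6 + 3*1 = -6 + 3 = -3)
(((3 - 1) - 2)*6 - 3)*F + f(497) = (((3 - 1) - 2)*6 - 3)*(-169/2) - 3 = ((2 - 2)*6 - 3)*(-169/2) - 3 = (0*6 - 3)*(-169/2) - 3 = (0 - 3)*(-169/2) - 3 = -3*(-169/2) - 3 = 507/2 - 3 = 501/2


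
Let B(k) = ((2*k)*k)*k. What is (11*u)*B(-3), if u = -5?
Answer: 2970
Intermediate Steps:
B(k) = 2*k³ (B(k) = (2*k²)*k = 2*k³)
(11*u)*B(-3) = (11*(-5))*(2*(-3)³) = -110*(-27) = -55*(-54) = 2970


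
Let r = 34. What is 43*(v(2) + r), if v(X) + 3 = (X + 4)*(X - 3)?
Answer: 1075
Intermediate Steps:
v(X) = -3 + (-3 + X)*(4 + X) (v(X) = -3 + (X + 4)*(X - 3) = -3 + (4 + X)*(-3 + X) = -3 + (-3 + X)*(4 + X))
43*(v(2) + r) = 43*((-15 + 2 + 2²) + 34) = 43*((-15 + 2 + 4) + 34) = 43*(-9 + 34) = 43*25 = 1075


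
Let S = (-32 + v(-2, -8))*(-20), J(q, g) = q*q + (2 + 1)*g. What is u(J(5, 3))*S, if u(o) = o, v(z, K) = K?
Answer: 27200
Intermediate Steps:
J(q, g) = q**2 + 3*g
S = 800 (S = (-32 - 8)*(-20) = -40*(-20) = 800)
u(J(5, 3))*S = (5**2 + 3*3)*800 = (25 + 9)*800 = 34*800 = 27200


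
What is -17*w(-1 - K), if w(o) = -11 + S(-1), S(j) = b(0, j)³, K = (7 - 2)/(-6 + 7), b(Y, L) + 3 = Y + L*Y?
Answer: 646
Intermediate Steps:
b(Y, L) = -3 + Y + L*Y (b(Y, L) = -3 + (Y + L*Y) = -3 + Y + L*Y)
K = 5 (K = 5/1 = 5*1 = 5)
S(j) = -27 (S(j) = (-3 + 0 + j*0)³ = (-3 + 0 + 0)³ = (-3)³ = -27)
w(o) = -38 (w(o) = -11 - 27 = -38)
-17*w(-1 - K) = -17*(-38) = 646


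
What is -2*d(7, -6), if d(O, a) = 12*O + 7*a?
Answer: -84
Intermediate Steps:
d(O, a) = 7*a + 12*O
-2*d(7, -6) = -2*(7*(-6) + 12*7) = -2*(-42 + 84) = -2*42 = -84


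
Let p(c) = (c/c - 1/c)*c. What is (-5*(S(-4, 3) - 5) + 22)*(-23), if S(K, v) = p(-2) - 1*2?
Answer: -1656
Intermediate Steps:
p(c) = c*(1 - 1/c) (p(c) = (1 - 1/c)*c = c*(1 - 1/c))
S(K, v) = -5 (S(K, v) = (-1 - 2) - 1*2 = -3 - 2 = -5)
(-5*(S(-4, 3) - 5) + 22)*(-23) = (-5*(-5 - 5) + 22)*(-23) = (-5*(-10) + 22)*(-23) = (50 + 22)*(-23) = 72*(-23) = -1656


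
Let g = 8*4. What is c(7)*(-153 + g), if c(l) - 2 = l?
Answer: -1089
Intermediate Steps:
g = 32
c(l) = 2 + l
c(7)*(-153 + g) = (2 + 7)*(-153 + 32) = 9*(-121) = -1089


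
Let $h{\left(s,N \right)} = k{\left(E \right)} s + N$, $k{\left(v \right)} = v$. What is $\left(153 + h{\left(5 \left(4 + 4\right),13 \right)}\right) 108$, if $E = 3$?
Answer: $30888$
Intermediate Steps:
$h{\left(s,N \right)} = N + 3 s$ ($h{\left(s,N \right)} = 3 s + N = N + 3 s$)
$\left(153 + h{\left(5 \left(4 + 4\right),13 \right)}\right) 108 = \left(153 + \left(13 + 3 \cdot 5 \left(4 + 4\right)\right)\right) 108 = \left(153 + \left(13 + 3 \cdot 5 \cdot 8\right)\right) 108 = \left(153 + \left(13 + 3 \cdot 40\right)\right) 108 = \left(153 + \left(13 + 120\right)\right) 108 = \left(153 + 133\right) 108 = 286 \cdot 108 = 30888$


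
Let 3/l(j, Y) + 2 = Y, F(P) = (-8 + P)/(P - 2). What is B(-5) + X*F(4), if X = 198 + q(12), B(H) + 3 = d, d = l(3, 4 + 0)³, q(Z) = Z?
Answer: -3357/8 ≈ -419.63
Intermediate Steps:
F(P) = (-8 + P)/(-2 + P)
l(j, Y) = 3/(-2 + Y)
d = 27/8 (d = (3/(-2 + (4 + 0)))³ = (3/(-2 + 4))³ = (3/2)³ = 27/8 ≈ 3.3750)
B(H) = 3/8 (B(H) = -3 + 27/8 = 3/8)
X = 210 (X = 198 + 12 = 210)
B(-5) + X*F(4) = 3/8 + 210*((-8 + 4)/(-2 + 4)) = 3/8 + 210*(-4/2) = 3/8 + 210*((½)*(-4)) = 3/8 + 210*(-2) = 3/8 - 420 = -3357/8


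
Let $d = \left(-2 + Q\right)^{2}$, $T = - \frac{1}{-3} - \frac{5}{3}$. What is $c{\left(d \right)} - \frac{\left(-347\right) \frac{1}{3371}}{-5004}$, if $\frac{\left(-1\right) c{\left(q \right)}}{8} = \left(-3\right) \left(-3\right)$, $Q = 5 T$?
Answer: $- \frac{1214531195}{16868484} \approx -72.0$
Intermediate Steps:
$T = - \frac{4}{3}$ ($T = \left(-1\right) \left(- \frac{1}{3}\right) - \frac{5}{3} = \frac{1}{3} - \frac{5}{3} = - \frac{4}{3} \approx -1.3333$)
$Q = - \frac{20}{3}$ ($Q = 5 \left(- \frac{4}{3}\right) = - \frac{20}{3} \approx -6.6667$)
$d = \frac{676}{9}$ ($d = \left(-2 - \frac{20}{3}\right)^{2} = \left(- \frac{26}{3}\right)^{2} = \frac{676}{9} \approx 75.111$)
$c{\left(q \right)} = -72$ ($c{\left(q \right)} = - 8 \left(\left(-3\right) \left(-3\right)\right) = \left(-8\right) 9 = -72$)
$c{\left(d \right)} - \frac{\left(-347\right) \frac{1}{3371}}{-5004} = -72 - \frac{\left(-347\right) \frac{1}{3371}}{-5004} = -72 - \left(-347\right) \frac{1}{3371} \left(- \frac{1}{5004}\right) = -72 - \left(- \frac{347}{3371}\right) \left(- \frac{1}{5004}\right) = -72 - \frac{347}{16868484} = - \frac{1214531195}{16868484}$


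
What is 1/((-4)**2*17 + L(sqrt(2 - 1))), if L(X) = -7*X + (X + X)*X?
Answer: 1/267 ≈ 0.0037453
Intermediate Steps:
L(X) = -7*X + 2*X**2 (L(X) = -7*X + (2*X)*X = -7*X + 2*X**2)
1/((-4)**2*17 + L(sqrt(2 - 1))) = 1/((-4)**2*17 + sqrt(2 - 1)*(-7 + 2*sqrt(2 - 1))) = 1/(16*17 + sqrt(1)*(-7 + 2*sqrt(1))) = 1/(272 + 1*(-7 + 2*1)) = 1/(272 + 1*(-7 + 2)) = 1/(272 + 1*(-5)) = 1/(272 - 5) = 1/267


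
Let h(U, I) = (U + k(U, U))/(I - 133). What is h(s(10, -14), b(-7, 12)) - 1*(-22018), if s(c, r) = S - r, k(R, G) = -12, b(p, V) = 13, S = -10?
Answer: 330271/15 ≈ 22018.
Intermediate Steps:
s(c, r) = -10 - r
h(U, I) = (-12 + U)/(-133 + I) (h(U, I) = (U - 12)/(I - 133) = (-12 + U)/(-133 + I))
h(s(10, -14), b(-7, 12)) - 1*(-22018) = (-12 + (-10 - 1*(-14)))/(-133 + 13) - 1*(-22018) = (-12 + (-10 + 14))/(-120) + 22018 = -(-12 + 4)/120 + 22018 = -1/120*(-8) + 22018 = 1/15 + 22018 = 330271/15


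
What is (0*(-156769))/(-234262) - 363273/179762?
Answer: -363273/179762 ≈ -2.0209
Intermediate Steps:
(0*(-156769))/(-234262) - 363273/179762 = 0*(-1/234262) - 363273*1/179762 = 0 - 363273/179762 = -363273/179762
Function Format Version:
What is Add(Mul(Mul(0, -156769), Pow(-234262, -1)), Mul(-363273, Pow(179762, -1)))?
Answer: Rational(-363273, 179762) ≈ -2.0209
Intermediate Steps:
Add(Mul(Mul(0, -156769), Pow(-234262, -1)), Mul(-363273, Pow(179762, -1))) = Add(Mul(0, Rational(-1, 234262)), Mul(-363273, Rational(1, 179762))) = Add(0, Rational(-363273, 179762)) = Rational(-363273, 179762)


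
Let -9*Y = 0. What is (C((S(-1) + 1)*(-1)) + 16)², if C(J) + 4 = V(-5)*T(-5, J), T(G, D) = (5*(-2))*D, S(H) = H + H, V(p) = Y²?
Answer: 144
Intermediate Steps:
Y = 0 (Y = -⅑*0 = 0)
V(p) = 0 (V(p) = 0² = 0)
S(H) = 2*H
T(G, D) = -10*D
C(J) = -4 (C(J) = -4 + 0*(-10*J) = -4 + 0 = -4)
(C((S(-1) + 1)*(-1)) + 16)² = (-4 + 16)² = 12² = 144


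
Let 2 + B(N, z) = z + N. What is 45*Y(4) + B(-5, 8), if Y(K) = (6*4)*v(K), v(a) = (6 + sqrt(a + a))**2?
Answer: 47521 + 25920*sqrt(2) ≈ 84177.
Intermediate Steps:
v(a) = (6 + sqrt(2)*sqrt(a))**2 (v(a) = (6 + sqrt(2*a))**2 = (6 + sqrt(2)*sqrt(a))**2)
B(N, z) = -2 + N + z (B(N, z) = -2 + (z + N) = -2 + (N + z) = -2 + N + z)
Y(K) = 24*(6 + sqrt(2)*sqrt(K))**2 (Y(K) = (6*4)*(6 + sqrt(2)*sqrt(K))**2 = 24*(6 + sqrt(2)*sqrt(K))**2)
45*Y(4) + B(-5, 8) = 45*(24*(6 + sqrt(2)*sqrt(4))**2) + (-2 - 5 + 8) = 45*(24*(6 + sqrt(2)*2)**2) + 1 = 45*(24*(6 + 2*sqrt(2))**2) + 1 = 1080*(6 + 2*sqrt(2))**2 + 1 = 1 + 1080*(6 + 2*sqrt(2))**2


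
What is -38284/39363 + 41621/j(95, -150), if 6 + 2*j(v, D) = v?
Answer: 3273247570/3503307 ≈ 934.33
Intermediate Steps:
j(v, D) = -3 + v/2
-38284/39363 + 41621/j(95, -150) = -38284/39363 + 41621/(-3 + (½)*95) = -38284*1/39363 + 41621/(-3 + 95/2) = -38284/39363 + 41621/(89/2) = -38284/39363 + 41621*(2/89) = -38284/39363 + 83242/89 = 3273247570/3503307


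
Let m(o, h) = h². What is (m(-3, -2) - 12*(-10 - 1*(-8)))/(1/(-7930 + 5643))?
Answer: -64036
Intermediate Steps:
(m(-3, -2) - 12*(-10 - 1*(-8)))/(1/(-7930 + 5643)) = ((-2)² - 12*(-10 - 1*(-8)))/(1/(-7930 + 5643)) = (4 - 12*(-10 + 8))/(1/(-2287)) = (4 - 12*(-2))/(-1/2287) = (4 + 24)*(-2287) = 28*(-2287) = -64036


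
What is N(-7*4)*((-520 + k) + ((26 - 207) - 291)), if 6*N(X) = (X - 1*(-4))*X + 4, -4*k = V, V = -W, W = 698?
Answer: -92105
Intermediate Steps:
V = -698 (V = -1*698 = -698)
k = 349/2 (k = -¼*(-698) = 349/2 ≈ 174.50)
N(X) = ⅔ + X*(4 + X)/6 (N(X) = ((X - 1*(-4))*X + 4)/6 = ((X + 4)*X + 4)/6 = ((4 + X)*X + 4)/6 = (X*(4 + X) + 4)/6 = (4 + X*(4 + X))/6 = ⅔ + X*(4 + X)/6)
N(-7*4)*((-520 + k) + ((26 - 207) - 291)) = (⅔ + (-7*4)²/6 + 2*(-7*4)/3)*((-520 + 349/2) + ((26 - 207) - 291)) = (⅔ + (⅙)*(-28)² + (⅔)*(-28))*(-691/2 + (-181 - 291)) = (⅔ + (⅙)*784 - 56/3)*(-691/2 - 472) = (⅔ + 392/3 - 56/3)*(-1635/2) = (338/3)*(-1635/2) = -92105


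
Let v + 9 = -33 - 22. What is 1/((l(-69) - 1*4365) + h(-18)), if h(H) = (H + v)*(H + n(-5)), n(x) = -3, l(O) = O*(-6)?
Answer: -1/2229 ≈ -0.00044863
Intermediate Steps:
l(O) = -6*O
v = -64 (v = -9 + (-33 - 22) = -9 - 55 = -64)
h(H) = (-64 + H)*(-3 + H) (h(H) = (H - 64)*(H - 3) = (-64 + H)*(-3 + H))
1/((l(-69) - 1*4365) + h(-18)) = 1/((-6*(-69) - 1*4365) + (192 + (-18)² - 67*(-18))) = 1/((414 - 4365) + (192 + 324 + 1206)) = 1/(-3951 + 1722) = 1/(-2229) = -1/2229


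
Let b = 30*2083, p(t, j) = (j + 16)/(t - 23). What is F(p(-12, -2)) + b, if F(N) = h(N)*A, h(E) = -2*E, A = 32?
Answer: 312578/5 ≈ 62516.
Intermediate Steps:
p(t, j) = (16 + j)/(-23 + t)
b = 62490
F(N) = -64*N (F(N) = -2*N*32 = -64*N)
F(p(-12, -2)) + b = -64*(16 - 2)/(-23 - 12) + 62490 = -64*14/(-35) + 62490 = -(-64)*14/35 + 62490 = -64*(-⅖) + 62490 = 128/5 + 62490 = 312578/5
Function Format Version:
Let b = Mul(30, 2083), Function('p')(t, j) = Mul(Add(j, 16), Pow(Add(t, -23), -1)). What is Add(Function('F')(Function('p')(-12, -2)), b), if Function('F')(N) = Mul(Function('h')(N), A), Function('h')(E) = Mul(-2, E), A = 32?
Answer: Rational(312578, 5) ≈ 62516.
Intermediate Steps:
Function('p')(t, j) = Mul(Pow(Add(-23, t), -1), Add(16, j)) (Function('p')(t, j) = Mul(Add(16, j), Pow(Add(-23, t), -1)) = Mul(Pow(Add(-23, t), -1), Add(16, j)))
b = 62490
Function('F')(N) = Mul(-64, N) (Function('F')(N) = Mul(Mul(-2, N), 32) = Mul(-64, N))
Add(Function('F')(Function('p')(-12, -2)), b) = Add(Mul(-64, Mul(Pow(Add(-23, -12), -1), Add(16, -2))), 62490) = Add(Mul(-64, Mul(Pow(-35, -1), 14)), 62490) = Add(Mul(-64, Mul(Rational(-1, 35), 14)), 62490) = Add(Mul(-64, Rational(-2, 5)), 62490) = Add(Rational(128, 5), 62490) = Rational(312578, 5)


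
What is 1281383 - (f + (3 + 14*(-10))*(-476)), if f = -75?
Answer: 1216246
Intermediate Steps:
1281383 - (f + (3 + 14*(-10))*(-476)) = 1281383 - (-75 + (3 + 14*(-10))*(-476)) = 1281383 - (-75 + (3 - 140)*(-476)) = 1281383 - (-75 - 137*(-476)) = 1281383 - (-75 + 65212) = 1281383 - 1*65137 = 1281383 - 65137 = 1216246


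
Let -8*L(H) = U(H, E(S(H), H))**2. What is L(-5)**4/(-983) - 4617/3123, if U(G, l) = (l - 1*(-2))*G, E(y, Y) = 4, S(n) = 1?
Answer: -889331115339/5457616 ≈ -1.6295e+5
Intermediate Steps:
U(G, l) = G*(2 + l) (U(G, l) = (l + 2)*G = (2 + l)*G = G*(2 + l))
L(H) = -9*H**2/2 (L(H) = -H**2*(2 + 4)**2/8 = -36*H**2/8 = -9*H**2/2)
L(-5)**4/(-983) - 4617/3123 = (-9/2*(-5)**2)**4/(-983) - 4617/3123 = (-9/2*25)**4*(-1/983) - 4617*1/3123 = (-225/2)**4*(-1/983) - 513/347 = (2562890625/16)*(-1/983) - 513/347 = -2562890625/15728 - 513/347 = -889331115339/5457616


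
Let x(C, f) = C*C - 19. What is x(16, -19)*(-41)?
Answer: -9717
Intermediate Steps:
x(C, f) = -19 + C**2 (x(C, f) = C**2 - 19 = -19 + C**2)
x(16, -19)*(-41) = (-19 + 16**2)*(-41) = (-19 + 256)*(-41) = 237*(-41) = -9717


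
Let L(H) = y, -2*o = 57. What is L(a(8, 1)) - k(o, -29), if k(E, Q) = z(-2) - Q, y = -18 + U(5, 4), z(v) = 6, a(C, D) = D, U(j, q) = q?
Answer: -49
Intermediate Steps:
o = -57/2 (o = -1/2*57 = -57/2 ≈ -28.500)
y = -14 (y = -18 + 4 = -14)
L(H) = -14
k(E, Q) = 6 - Q
L(a(8, 1)) - k(o, -29) = -14 - (6 - 1*(-29)) = -14 - (6 + 29) = -14 - 1*35 = -14 - 35 = -49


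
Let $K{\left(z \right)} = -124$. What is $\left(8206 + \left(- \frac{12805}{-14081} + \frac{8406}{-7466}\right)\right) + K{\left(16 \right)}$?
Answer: $\frac{424813881208}{52564373} \approx 8081.8$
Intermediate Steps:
$\left(8206 + \left(- \frac{12805}{-14081} + \frac{8406}{-7466}\right)\right) + K{\left(16 \right)} = \left(8206 + \left(- \frac{12805}{-14081} + \frac{8406}{-7466}\right)\right) - 124 = \left(8206 + \left(\left(-12805\right) \left(- \frac{1}{14081}\right) + 8406 \left(- \frac{1}{7466}\right)\right)\right) - 124 = \left(8206 + \left(\frac{12805}{14081} - \frac{4203}{3733}\right)\right) - 124 = \left(8206 - \frac{11381378}{52564373}\right) - 124 = \frac{431331863460}{52564373} - 124 = \frac{424813881208}{52564373}$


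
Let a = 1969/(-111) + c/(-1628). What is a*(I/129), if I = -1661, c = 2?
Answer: 6541471/28638 ≈ 228.42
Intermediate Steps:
a = -43321/2442 (a = 1969/(-111) + 2/(-1628) = 1969*(-1/111) + 2*(-1/1628) = -1969/111 - 1/814 = -43321/2442 ≈ -17.740)
a*(I/129) = -(-6541471)/(222*129) = -43321/2442*(-1661/129) = 6541471/28638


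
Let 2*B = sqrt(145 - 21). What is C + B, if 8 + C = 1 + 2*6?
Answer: 5 + sqrt(31) ≈ 10.568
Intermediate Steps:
B = sqrt(31) (B = sqrt(145 - 21)/2 = sqrt(124)/2 = (2*sqrt(31))/2 = sqrt(31) ≈ 5.5678)
C = 5 (C = -8 + (1 + 2*6) = -8 + (1 + 12) = -8 + 13 = 5)
C + B = 5 + sqrt(31)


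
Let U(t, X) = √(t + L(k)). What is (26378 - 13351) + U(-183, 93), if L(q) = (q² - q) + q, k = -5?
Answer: 13027 + I*√158 ≈ 13027.0 + 12.57*I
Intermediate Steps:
L(q) = q²
U(t, X) = √(25 + t) (U(t, X) = √(t + (-5)²) = √(t + 25) = √(25 + t))
(26378 - 13351) + U(-183, 93) = (26378 - 13351) + √(25 - 183) = 13027 + √(-158) = 13027 + I*√158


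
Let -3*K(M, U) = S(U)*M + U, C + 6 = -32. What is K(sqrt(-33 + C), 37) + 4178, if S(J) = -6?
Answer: 12497/3 + 2*I*sqrt(71) ≈ 4165.7 + 16.852*I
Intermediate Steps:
C = -38 (C = -6 - 32 = -38)
K(M, U) = 2*M - U/3 (K(M, U) = -(-6*M + U)/3 = -(U - 6*M)/3 = 2*M - U/3)
K(sqrt(-33 + C), 37) + 4178 = (2*sqrt(-33 - 38) - 1/3*37) + 4178 = (2*sqrt(-71) - 37/3) + 4178 = (2*(I*sqrt(71)) - 37/3) + 4178 = (2*I*sqrt(71) - 37/3) + 4178 = (-37/3 + 2*I*sqrt(71)) + 4178 = 12497/3 + 2*I*sqrt(71)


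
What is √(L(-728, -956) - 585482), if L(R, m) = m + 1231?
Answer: 21*I*√1327 ≈ 764.99*I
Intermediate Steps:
L(R, m) = 1231 + m
√(L(-728, -956) - 585482) = √((1231 - 956) - 585482) = √(275 - 585482) = √(-585207) = 21*I*√1327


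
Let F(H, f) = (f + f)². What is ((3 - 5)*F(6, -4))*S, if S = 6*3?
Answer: -2304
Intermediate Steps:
S = 18
F(H, f) = 4*f² (F(H, f) = (2*f)² = 4*f²)
((3 - 5)*F(6, -4))*S = ((3 - 5)*(4*(-4)²))*18 = -8*16*18 = -2*64*18 = -128*18 = -2304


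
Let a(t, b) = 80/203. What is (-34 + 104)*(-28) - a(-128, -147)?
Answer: -397960/203 ≈ -1960.4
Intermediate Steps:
a(t, b) = 80/203 (a(t, b) = 80*(1/203) = 80/203)
(-34 + 104)*(-28) - a(-128, -147) = (-34 + 104)*(-28) - 1*80/203 = 70*(-28) - 80/203 = -1960 - 80/203 = -397960/203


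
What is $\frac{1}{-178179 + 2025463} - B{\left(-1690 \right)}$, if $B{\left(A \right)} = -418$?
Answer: $\frac{772164713}{1847284} \approx 418.0$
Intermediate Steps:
$\frac{1}{-178179 + 2025463} - B{\left(-1690 \right)} = \frac{1}{-178179 + 2025463} - -418 = \frac{1}{1847284} + 418 = \frac{772164713}{1847284}$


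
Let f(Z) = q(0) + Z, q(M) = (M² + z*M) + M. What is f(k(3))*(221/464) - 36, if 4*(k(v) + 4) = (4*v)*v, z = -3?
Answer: -15599/464 ≈ -33.619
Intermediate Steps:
q(M) = M² - 2*M (q(M) = (M² - 3*M) + M = M² - 2*M)
k(v) = -4 + v² (k(v) = -4 + ((4*v)*v)/4 = -4 + (4*v²)/4 = -4 + v²)
f(Z) = Z (f(Z) = 0*(-2 + 0) + Z = 0*(-2) + Z = 0 + Z = Z)
f(k(3))*(221/464) - 36 = (-4 + 3²)*(221/464) - 36 = (-4 + 9)*(221*(1/464)) - 36 = 5*(221/464) - 36 = 1105/464 - 36 = -15599/464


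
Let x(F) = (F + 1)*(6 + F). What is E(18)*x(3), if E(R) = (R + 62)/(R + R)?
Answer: 80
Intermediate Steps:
E(R) = (62 + R)/(2*R) (E(R) = (62 + R)/((2*R)) = (62 + R)*(1/(2*R)) = (62 + R)/(2*R))
x(F) = (1 + F)*(6 + F)
E(18)*x(3) = ((½)*(62 + 18)/18)*(6 + 3² + 7*3) = ((½)*(1/18)*80)*(6 + 9 + 21) = (20/9)*36 = 80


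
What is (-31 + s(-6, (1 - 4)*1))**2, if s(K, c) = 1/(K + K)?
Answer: 139129/144 ≈ 966.17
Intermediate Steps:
s(K, c) = 1/(2*K)
(-31 + s(-6, (1 - 4)*1))**2 = (-31 + (1/2)/(-6))**2 = (-31 + (1/2)*(-1/6))**2 = (-31 - 1/12)**2 = (-373/12)**2 = 139129/144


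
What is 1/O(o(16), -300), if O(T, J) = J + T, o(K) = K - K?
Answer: -1/300 ≈ -0.0033333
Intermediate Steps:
o(K) = 0
1/O(o(16), -300) = 1/(-300 + 0) = 1/(-300) = -1/300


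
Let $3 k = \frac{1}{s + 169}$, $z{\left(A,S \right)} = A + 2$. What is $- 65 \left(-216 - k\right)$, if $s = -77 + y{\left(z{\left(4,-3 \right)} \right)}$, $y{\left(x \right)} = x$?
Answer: $\frac{4127825}{294} \approx 14040.0$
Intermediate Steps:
$z{\left(A,S \right)} = 2 + A$
$s = -71$ ($s = -77 + \left(2 + 4\right) = -77 + 6 = -71$)
$k = \frac{1}{294}$ ($k = \frac{1}{3 \left(-71 + 169\right)} = \frac{1}{3 \cdot 98} = \frac{1}{3} \cdot \frac{1}{98} = \frac{1}{294} \approx 0.0034014$)
$- 65 \left(-216 - k\right) = - 65 \left(-216 - \frac{1}{294}\right) = \left(-65\right) \left(- \frac{63505}{294}\right) = \frac{4127825}{294}$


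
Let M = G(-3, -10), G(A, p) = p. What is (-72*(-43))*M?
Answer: -30960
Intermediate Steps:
M = -10
(-72*(-43))*M = -72*(-43)*(-10) = 3096*(-10) = -30960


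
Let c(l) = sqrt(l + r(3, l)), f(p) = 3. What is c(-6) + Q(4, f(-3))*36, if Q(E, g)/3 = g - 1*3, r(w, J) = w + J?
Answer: 3*I ≈ 3.0*I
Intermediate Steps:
r(w, J) = J + w
Q(E, g) = -9 + 3*g (Q(E, g) = 3*(g - 1*3) = 3*(g - 3) = 3*(-3 + g) = -9 + 3*g)
c(l) = sqrt(3 + 2*l) (c(l) = sqrt(l + (l + 3)) = sqrt(l + (3 + l)) = sqrt(3 + 2*l))
c(-6) + Q(4, f(-3))*36 = sqrt(3 + 2*(-6)) + (-9 + 3*3)*36 = sqrt(3 - 12) + (-9 + 9)*36 = sqrt(-9) + 0*36 = 3*I + 0 = 3*I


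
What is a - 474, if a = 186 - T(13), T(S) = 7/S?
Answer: -3751/13 ≈ -288.54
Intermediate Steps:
a = 2411/13 (a = 186 - 7/13 = 2411/13 ≈ 185.46)
a - 474 = 2411/13 - 474 = -3751/13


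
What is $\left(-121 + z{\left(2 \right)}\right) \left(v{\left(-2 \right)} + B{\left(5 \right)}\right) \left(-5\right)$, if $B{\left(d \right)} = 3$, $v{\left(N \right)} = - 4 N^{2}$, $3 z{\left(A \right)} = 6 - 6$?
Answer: $-7865$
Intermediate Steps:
$z{\left(A \right)} = 0$ ($z{\left(A \right)} = \frac{6 - 6}{3} = \frac{1}{3} \cdot 0 = 0$)
$\left(-121 + z{\left(2 \right)}\right) \left(v{\left(-2 \right)} + B{\left(5 \right)}\right) \left(-5\right) = \left(-121 + 0\right) \left(- 4 \left(-2\right)^{2} + 3\right) \left(-5\right) = - 121 \left(\left(-4\right) 4 + 3\right) \left(-5\right) = - 121 \left(-16 + 3\right) \left(-5\right) = - 121 \left(\left(-13\right) \left(-5\right)\right) = \left(-121\right) 65 = -7865$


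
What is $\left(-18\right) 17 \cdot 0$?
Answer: $0$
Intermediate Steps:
$\left(-18\right) 17 \cdot 0 = \left(-306\right) 0 = 0$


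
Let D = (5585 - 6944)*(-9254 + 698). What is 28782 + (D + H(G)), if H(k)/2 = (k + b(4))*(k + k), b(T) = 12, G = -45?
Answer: 11662326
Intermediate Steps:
H(k) = 4*k*(12 + k) (H(k) = 2*((k + 12)*(k + k)) = 2*((12 + k)*(2*k)) = 2*(2*k*(12 + k)) = 4*k*(12 + k))
D = 11627604 (D = -1359*(-8556) = 11627604)
28782 + (D + H(G)) = 28782 + (11627604 + 4*(-45)*(12 - 45)) = 28782 + (11627604 + 4*(-45)*(-33)) = 28782 + (11627604 + 5940) = 28782 + 11633544 = 11662326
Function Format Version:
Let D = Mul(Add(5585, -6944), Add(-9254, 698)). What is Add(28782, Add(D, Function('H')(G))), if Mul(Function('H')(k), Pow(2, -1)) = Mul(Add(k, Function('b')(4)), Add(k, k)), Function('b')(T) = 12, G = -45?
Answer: 11662326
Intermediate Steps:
Function('H')(k) = Mul(4, k, Add(12, k)) (Function('H')(k) = Mul(2, Mul(Add(k, 12), Add(k, k))) = Mul(2, Mul(Add(12, k), Mul(2, k))) = Mul(2, Mul(2, k, Add(12, k))) = Mul(4, k, Add(12, k)))
D = 11627604 (D = Mul(-1359, -8556) = 11627604)
Add(28782, Add(D, Function('H')(G))) = Add(28782, Add(11627604, Mul(4, -45, Add(12, -45)))) = Add(28782, Add(11627604, Mul(4, -45, -33))) = Add(28782, Add(11627604, 5940)) = Add(28782, 11633544) = 11662326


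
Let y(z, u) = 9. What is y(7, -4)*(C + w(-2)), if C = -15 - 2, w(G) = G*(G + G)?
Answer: -81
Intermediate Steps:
w(G) = 2*G² (w(G) = G*(2*G) = 2*G²)
C = -17
y(7, -4)*(C + w(-2)) = 9*(-17 + 2*(-2)²) = 9*(-17 + 2*4) = 9*(-17 + 8) = 9*(-9) = -81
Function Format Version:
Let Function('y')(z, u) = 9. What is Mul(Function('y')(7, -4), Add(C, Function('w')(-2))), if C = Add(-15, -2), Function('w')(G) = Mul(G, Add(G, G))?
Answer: -81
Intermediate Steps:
Function('w')(G) = Mul(2, Pow(G, 2)) (Function('w')(G) = Mul(G, Mul(2, G)) = Mul(2, Pow(G, 2)))
C = -17
Mul(Function('y')(7, -4), Add(C, Function('w')(-2))) = Mul(9, Add(-17, Mul(2, Pow(-2, 2)))) = Mul(9, Add(-17, Mul(2, 4))) = Mul(9, Add(-17, 8)) = Mul(9, -9) = -81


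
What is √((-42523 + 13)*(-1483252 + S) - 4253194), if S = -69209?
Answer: 2*√16497715979 ≈ 2.5689e+5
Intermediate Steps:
√((-42523 + 13)*(-1483252 + S) - 4253194) = √((-42523 + 13)*(-1483252 - 69209) - 4253194) = √(-42510*(-1552461) - 4253194) = √(65995117110 - 4253194) = √65990863916 = 2*√16497715979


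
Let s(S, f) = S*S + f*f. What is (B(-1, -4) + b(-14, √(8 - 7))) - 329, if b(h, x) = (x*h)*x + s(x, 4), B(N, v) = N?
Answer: -327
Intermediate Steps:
s(S, f) = S² + f²
b(h, x) = 16 + x² + h*x² (b(h, x) = (x*h)*x + (x² + 4²) = (h*x)*x + (x² + 16) = h*x² + (16 + x²) = 16 + x² + h*x²)
(B(-1, -4) + b(-14, √(8 - 7))) - 329 = (-1 + (16 + (√(8 - 7))² - 14*(√(8 - 7))²)) - 329 = (-1 + (16 + (√1)² - 14*(√1)²)) - 329 = (-1 + (16 + 1² - 14*1²)) - 329 = (-1 + (16 + 1 - 14*1)) - 329 = (-1 + (16 + 1 - 14)) - 329 = (-1 + 3) - 329 = 2 - 329 = -327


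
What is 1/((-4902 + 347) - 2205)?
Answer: -1/6760 ≈ -0.00014793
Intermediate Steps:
1/((-4902 + 347) - 2205) = 1/(-4555 - 2205) = 1/(-6760) = -1/6760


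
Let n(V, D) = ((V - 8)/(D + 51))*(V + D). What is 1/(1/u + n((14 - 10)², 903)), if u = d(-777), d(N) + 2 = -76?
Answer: 12402/95417 ≈ 0.12998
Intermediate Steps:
d(N) = -78 (d(N) = -2 - 76 = -78)
u = -78
n(V, D) = (-8 + V)*(D + V)/(51 + D) (n(V, D) = ((-8 + V)/(51 + D))*(D + V) = (-8 + V)*(D + V)/(51 + D))
1/(1/u + n((14 - 10)², 903)) = 1/(1/(-78) + (((14 - 10)²)² - 8*903 - 8*(14 - 10)² + 903*(14 - 10)²)/(51 + 903)) = 1/(-1/78 + ((4²)² - 7224 - 8*4² + 903*4²)/954) = 1/(-1/78 + (16² - 7224 - 8*16 + 903*16)/954) = 1/(-1/78 + (256 - 7224 - 128 + 14448)/954) = 1/(-1/78 + (1/954)*7352) = 1/(-1/78 + 3676/477) = 1/(95417/12402) = 12402/95417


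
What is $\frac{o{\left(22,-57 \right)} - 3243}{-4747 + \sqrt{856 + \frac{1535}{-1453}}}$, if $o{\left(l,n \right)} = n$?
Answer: $\frac{517304325}{744106201} + \frac{75 \sqrt{1804964549}}{744106201} \approx 0.69948$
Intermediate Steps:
$\frac{o{\left(22,-57 \right)} - 3243}{-4747 + \sqrt{856 + \frac{1535}{-1453}}} = \frac{-57 - 3243}{-4747 + \sqrt{856 + \frac{1535}{-1453}}} = - \frac{3300}{-4747 + \sqrt{856 + 1535 \left(- \frac{1}{1453}\right)}} = - \frac{3300}{-4747 + \sqrt{856 - \frac{1535}{1453}}} = - \frac{3300}{-4747 + \sqrt{\frac{1242233}{1453}}} = - \frac{3300}{-4747 + \frac{\sqrt{1804964549}}{1453}}$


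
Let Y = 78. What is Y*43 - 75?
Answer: 3279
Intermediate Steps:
Y*43 - 75 = 78*43 - 75 = 3354 - 75 = 3279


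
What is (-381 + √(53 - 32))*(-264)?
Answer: 100584 - 264*√21 ≈ 99374.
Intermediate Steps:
(-381 + √(53 - 32))*(-264) = (-381 + √21)*(-264) = 100584 - 264*√21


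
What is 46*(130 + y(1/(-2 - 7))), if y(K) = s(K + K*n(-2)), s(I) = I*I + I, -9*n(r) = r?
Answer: 39199360/6561 ≈ 5974.6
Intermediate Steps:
n(r) = -r/9
s(I) = I + I**2 (s(I) = I**2 + I = I + I**2)
y(K) = 11*K*(1 + 11*K/9)/9 (y(K) = (K + K*(-1/9*(-2)))*(1 + (K + K*(-1/9*(-2)))) = (K + K*(2/9))*(1 + (K + K*(2/9))) = (K + 2*K/9)*(1 + (K + 2*K/9)) = (11*K/9)*(1 + 11*K/9) = 11*K*(1 + 11*K/9)/9)
46*(130 + y(1/(-2 - 7))) = 46*(130 + 11*(9 + 11/(-2 - 7))/(81*(-2 - 7))) = 46*(130 + (11/81)*(9 + 11/(-9))/(-9)) = 46*(130 + (11/81)*(-1/9)*(9 + 11*(-1/9))) = 46*(130 + (11/81)*(-1/9)*(9 - 11/9)) = 46*(130 + (11/81)*(-1/9)*(70/9)) = 46*(130 - 770/6561) = 46*(852160/6561) = 39199360/6561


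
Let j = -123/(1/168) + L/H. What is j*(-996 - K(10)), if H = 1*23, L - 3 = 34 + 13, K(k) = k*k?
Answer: 520843312/23 ≈ 2.2645e+7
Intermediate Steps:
K(k) = k²
L = 50 (L = 3 + (34 + 13) = 3 + 47 = 50)
H = 23
j = -475222/23 (j = -123/(1/168) + 50/23 = -123/1/168 + 50*(1/23) = -123*168 + 50/23 = -20664 + 50/23 = -475222/23 ≈ -20662.)
j*(-996 - K(10)) = -475222*(-996 - 1*10²)/23 = -475222*(-996 - 1*100)/23 = -475222*(-996 - 100)/23 = -475222/23*(-1096) = 520843312/23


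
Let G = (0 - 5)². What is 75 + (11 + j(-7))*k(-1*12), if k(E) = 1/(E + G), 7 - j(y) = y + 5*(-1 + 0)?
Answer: 1005/13 ≈ 77.308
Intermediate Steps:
j(y) = 12 - y (j(y) = 7 - (y + 5*(-1 + 0)) = 7 - (y + 5*(-1)) = 7 - (y - 5) = 7 - (-5 + y) = 7 + (5 - y) = 12 - y)
G = 25 (G = (-5)² = 25)
k(E) = 1/(25 + E) (k(E) = 1/(E + 25) = 1/(25 + E))
75 + (11 + j(-7))*k(-1*12) = 75 + (11 + (12 - 1*(-7)))/(25 - 1*12) = 75 + (11 + (12 + 7))/(25 - 12) = 75 + (11 + 19)/13 = 75 + 30*(1/13) = 75 + 30/13 = 1005/13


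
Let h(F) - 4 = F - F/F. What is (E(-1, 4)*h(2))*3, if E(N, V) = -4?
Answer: -60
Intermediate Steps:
h(F) = 3 + F (h(F) = 4 + (F - F/F) = 4 + (F - 1*1) = 4 + (F - 1) = 4 + (-1 + F) = 3 + F)
(E(-1, 4)*h(2))*3 = -4*(3 + 2)*3 = -4*5*3 = -20*3 = -60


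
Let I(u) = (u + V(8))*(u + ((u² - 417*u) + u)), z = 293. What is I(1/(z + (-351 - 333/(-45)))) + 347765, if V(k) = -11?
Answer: 5630339040905/16194277 ≈ 3.4767e+5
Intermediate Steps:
I(u) = (-11 + u)*(u² - 415*u) (I(u) = (u - 11)*(u + ((u² - 417*u) + u)) = (-11 + u)*(u + (u² - 416*u)) = (-11 + u)*(u² - 415*u))
I(1/(z + (-351 - 333/(-45)))) + 347765 = (4565 + (1/(293 + (-351 - 333/(-45))))² - 426/(293 + (-351 - 333/(-45))))/(293 + (-351 - 333/(-45))) + 347765 = (4565 + (1/(293 + (-351 - 333*(-1/45))))² - 426/(293 + (-351 - 333*(-1/45))))/(293 + (-351 - 333*(-1/45))) + 347765 = (4565 + (1/(293 + (-351 + 37/5)))² - 426/(293 + (-351 + 37/5)))/(293 + (-351 + 37/5)) + 347765 = (4565 + (1/(293 - 1718/5))² - 426/(293 - 1718/5))/(293 - 1718/5) + 347765 = (4565 + (1/(-253/5))² - 426/(-253/5))/(-253/5) + 347765 = -5*(4565 + (-5/253)² - 426*(-5/253))/253 + 347765 = -5*(4565 + 25/64009 + 2130/253)/253 + 347765 = -5/253*292740000/64009 + 347765 = -1463700000/16194277 + 347765 = 5630339040905/16194277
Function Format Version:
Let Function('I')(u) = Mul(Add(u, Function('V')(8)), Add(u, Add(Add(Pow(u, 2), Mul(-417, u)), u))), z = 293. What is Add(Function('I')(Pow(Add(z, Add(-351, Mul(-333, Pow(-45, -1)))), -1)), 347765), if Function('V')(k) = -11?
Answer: Rational(5630339040905, 16194277) ≈ 3.4767e+5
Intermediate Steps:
Function('I')(u) = Mul(Add(-11, u), Add(Pow(u, 2), Mul(-415, u))) (Function('I')(u) = Mul(Add(u, -11), Add(u, Add(Add(Pow(u, 2), Mul(-417, u)), u))) = Mul(Add(-11, u), Add(u, Add(Pow(u, 2), Mul(-416, u)))) = Mul(Add(-11, u), Add(Pow(u, 2), Mul(-415, u))))
Add(Function('I')(Pow(Add(z, Add(-351, Mul(-333, Pow(-45, -1)))), -1)), 347765) = Add(Mul(Pow(Add(293, Add(-351, Mul(-333, Pow(-45, -1)))), -1), Add(4565, Pow(Pow(Add(293, Add(-351, Mul(-333, Pow(-45, -1)))), -1), 2), Mul(-426, Pow(Add(293, Add(-351, Mul(-333, Pow(-45, -1)))), -1)))), 347765) = Add(Mul(Pow(Add(293, Add(-351, Mul(-333, Rational(-1, 45)))), -1), Add(4565, Pow(Pow(Add(293, Add(-351, Mul(-333, Rational(-1, 45)))), -1), 2), Mul(-426, Pow(Add(293, Add(-351, Mul(-333, Rational(-1, 45)))), -1)))), 347765) = Add(Mul(Pow(Add(293, Add(-351, Rational(37, 5))), -1), Add(4565, Pow(Pow(Add(293, Add(-351, Rational(37, 5))), -1), 2), Mul(-426, Pow(Add(293, Add(-351, Rational(37, 5))), -1)))), 347765) = Add(Mul(Pow(Add(293, Rational(-1718, 5)), -1), Add(4565, Pow(Pow(Add(293, Rational(-1718, 5)), -1), 2), Mul(-426, Pow(Add(293, Rational(-1718, 5)), -1)))), 347765) = Add(Mul(Pow(Rational(-253, 5), -1), Add(4565, Pow(Pow(Rational(-253, 5), -1), 2), Mul(-426, Pow(Rational(-253, 5), -1)))), 347765) = Add(Mul(Rational(-5, 253), Add(4565, Pow(Rational(-5, 253), 2), Mul(-426, Rational(-5, 253)))), 347765) = Add(Mul(Rational(-5, 253), Add(4565, Rational(25, 64009), Rational(2130, 253))), 347765) = Add(Mul(Rational(-5, 253), Rational(292740000, 64009)), 347765) = Add(Rational(-1463700000, 16194277), 347765) = Rational(5630339040905, 16194277)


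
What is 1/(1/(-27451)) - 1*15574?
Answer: -43025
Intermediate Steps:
1/(1/(-27451)) - 1*15574 = 1/(-1/27451) - 15574 = -27451 - 15574 = -43025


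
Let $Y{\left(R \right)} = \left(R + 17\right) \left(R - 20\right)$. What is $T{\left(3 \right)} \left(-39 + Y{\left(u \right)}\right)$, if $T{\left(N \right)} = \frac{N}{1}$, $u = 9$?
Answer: $-975$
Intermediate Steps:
$T{\left(N \right)} = N$ ($T{\left(N \right)} = N 1 = N$)
$Y{\left(R \right)} = \left(-20 + R\right) \left(17 + R\right)$ ($Y{\left(R \right)} = \left(17 + R\right) \left(-20 + R\right) = \left(-20 + R\right) \left(17 + R\right)$)
$T{\left(3 \right)} \left(-39 + Y{\left(u \right)}\right) = 3 \left(-39 - \left(367 - 81\right)\right) = 3 \left(-39 - 286\right) = 3 \left(-325\right) = -975$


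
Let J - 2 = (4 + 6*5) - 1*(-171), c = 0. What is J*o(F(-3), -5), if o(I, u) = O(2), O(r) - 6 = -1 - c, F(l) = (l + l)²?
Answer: 1035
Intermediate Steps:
F(l) = 4*l² (F(l) = (2*l)² = 4*l²)
O(r) = 5 (O(r) = 6 + (-1 - 1*0) = 6 + (-1 + 0) = 6 - 1 = 5)
o(I, u) = 5
J = 207 (J = 2 + ((4 + 6*5) - 1*(-171)) = 2 + ((4 + 30) + 171) = 2 + (34 + 171) = 2 + 205 = 207)
J*o(F(-3), -5) = 207*5 = 1035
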